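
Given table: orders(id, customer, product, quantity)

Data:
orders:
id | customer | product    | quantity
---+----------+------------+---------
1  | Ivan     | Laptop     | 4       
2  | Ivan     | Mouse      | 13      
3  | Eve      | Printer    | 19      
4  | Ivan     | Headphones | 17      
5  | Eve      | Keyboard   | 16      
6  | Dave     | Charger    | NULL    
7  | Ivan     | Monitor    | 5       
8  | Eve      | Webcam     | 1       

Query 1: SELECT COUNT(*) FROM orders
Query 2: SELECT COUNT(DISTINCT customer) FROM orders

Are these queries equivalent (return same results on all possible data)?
No, not equivalent

Query 1 returns: [(8,)]
Query 2 returns: [(3,)]

Reason: COUNT(*) counts rows, COUNT(DISTINCT customer) counts unique customers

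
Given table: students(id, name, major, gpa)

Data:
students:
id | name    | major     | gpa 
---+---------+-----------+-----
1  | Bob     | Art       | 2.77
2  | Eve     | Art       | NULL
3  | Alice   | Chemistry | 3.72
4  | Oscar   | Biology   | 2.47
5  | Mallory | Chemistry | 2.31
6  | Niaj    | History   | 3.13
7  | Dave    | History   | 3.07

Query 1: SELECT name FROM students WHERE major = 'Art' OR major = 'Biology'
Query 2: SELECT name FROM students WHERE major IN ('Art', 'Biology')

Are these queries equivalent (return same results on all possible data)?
Yes, equivalent

Both queries return: [('Bob',), ('Eve',), ('Oscar',)]

Reason: OR vs IN are equivalent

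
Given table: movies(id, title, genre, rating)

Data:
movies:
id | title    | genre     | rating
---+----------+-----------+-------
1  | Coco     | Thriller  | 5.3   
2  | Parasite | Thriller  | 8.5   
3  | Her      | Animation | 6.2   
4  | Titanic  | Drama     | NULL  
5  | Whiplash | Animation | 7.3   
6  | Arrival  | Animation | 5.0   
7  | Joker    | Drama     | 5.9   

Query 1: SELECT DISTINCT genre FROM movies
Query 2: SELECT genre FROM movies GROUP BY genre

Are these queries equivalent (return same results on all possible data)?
Yes, equivalent

Both queries return: [('Animation',), ('Drama',), ('Thriller',)]

Reason: Both get unique genres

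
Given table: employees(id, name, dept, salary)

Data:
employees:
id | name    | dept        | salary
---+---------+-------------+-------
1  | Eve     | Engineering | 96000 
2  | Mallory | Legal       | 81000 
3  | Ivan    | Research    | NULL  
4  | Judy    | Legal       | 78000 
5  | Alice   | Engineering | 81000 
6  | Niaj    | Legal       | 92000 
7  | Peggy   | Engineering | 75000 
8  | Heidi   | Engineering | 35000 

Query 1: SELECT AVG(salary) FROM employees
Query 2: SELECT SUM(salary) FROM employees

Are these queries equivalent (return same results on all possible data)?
No, not equivalent

Query 1 returns: [(76857.14285714286,)]
Query 2 returns: [(538000,)]

Reason: AVG vs SUM give different aggregate values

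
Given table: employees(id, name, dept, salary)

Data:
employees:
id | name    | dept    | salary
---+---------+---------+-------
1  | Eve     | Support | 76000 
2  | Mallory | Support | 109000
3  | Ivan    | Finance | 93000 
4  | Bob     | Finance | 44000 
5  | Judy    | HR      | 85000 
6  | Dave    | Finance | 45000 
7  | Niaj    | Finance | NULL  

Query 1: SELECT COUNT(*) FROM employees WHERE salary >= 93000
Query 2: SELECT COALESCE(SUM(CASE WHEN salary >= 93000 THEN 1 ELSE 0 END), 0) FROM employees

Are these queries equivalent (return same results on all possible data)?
Yes, equivalent

Both queries return: [(2,)]

Reason: COUNT with WHERE vs conditional SUM (COALESCE handles empty-table NULL)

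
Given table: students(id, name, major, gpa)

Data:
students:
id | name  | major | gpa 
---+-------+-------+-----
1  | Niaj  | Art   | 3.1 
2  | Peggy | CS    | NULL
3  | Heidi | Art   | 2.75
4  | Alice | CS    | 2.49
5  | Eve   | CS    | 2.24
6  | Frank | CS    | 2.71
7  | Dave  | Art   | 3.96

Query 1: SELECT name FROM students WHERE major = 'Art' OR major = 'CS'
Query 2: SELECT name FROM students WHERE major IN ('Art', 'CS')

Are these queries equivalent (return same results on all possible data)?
Yes, equivalent

Both queries return: [('Alice',), ('Dave',), ('Eve',), ('Frank',), ('Heidi',), ('Niaj',), ('Peggy',)]

Reason: OR vs IN are equivalent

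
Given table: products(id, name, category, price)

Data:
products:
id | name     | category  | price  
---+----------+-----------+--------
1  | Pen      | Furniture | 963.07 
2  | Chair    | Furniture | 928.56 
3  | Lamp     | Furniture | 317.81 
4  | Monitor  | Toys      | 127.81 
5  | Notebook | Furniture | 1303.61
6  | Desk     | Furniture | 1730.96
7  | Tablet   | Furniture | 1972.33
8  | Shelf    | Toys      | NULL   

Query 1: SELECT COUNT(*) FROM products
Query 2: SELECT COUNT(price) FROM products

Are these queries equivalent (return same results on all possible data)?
No, not equivalent

Query 1 returns: [(8,)]
Query 2 returns: [(7,)]

Reason: COUNT(*) includes NULLs, COUNT(column) excludes them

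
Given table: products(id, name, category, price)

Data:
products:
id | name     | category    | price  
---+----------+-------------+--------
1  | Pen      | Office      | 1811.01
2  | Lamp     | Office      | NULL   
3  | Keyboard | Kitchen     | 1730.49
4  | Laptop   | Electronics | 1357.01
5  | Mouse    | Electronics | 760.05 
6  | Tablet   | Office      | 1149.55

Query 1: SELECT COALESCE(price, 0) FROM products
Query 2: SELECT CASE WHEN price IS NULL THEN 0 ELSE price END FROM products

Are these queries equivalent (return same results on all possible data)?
Yes, equivalent

Both queries return: [(0,), (760.05,), (1149.55,), (1357.01,), (1730.49,), (1811.01,)]

Reason: COALESCE vs CASE for NULL handling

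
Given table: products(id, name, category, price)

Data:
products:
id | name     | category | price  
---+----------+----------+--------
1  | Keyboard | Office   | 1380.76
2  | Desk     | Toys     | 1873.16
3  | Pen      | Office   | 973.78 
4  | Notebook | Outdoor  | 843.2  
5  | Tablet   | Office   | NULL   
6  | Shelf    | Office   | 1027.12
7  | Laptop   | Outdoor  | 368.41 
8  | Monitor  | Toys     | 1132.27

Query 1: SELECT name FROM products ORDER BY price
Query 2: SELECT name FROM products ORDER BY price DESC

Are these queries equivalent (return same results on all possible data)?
No, not equivalent

Query 1 returns: [('Tablet',), ('Laptop',), ('Notebook',), ('Pen',), ('Shelf',), ('Monitor',), ('Keyboard',), ('Desk',)]
Query 2 returns: [('Desk',), ('Keyboard',), ('Monitor',), ('Shelf',), ('Pen',), ('Notebook',), ('Laptop',), ('Tablet',)]

Reason: ASC vs DESC gives opposite ordering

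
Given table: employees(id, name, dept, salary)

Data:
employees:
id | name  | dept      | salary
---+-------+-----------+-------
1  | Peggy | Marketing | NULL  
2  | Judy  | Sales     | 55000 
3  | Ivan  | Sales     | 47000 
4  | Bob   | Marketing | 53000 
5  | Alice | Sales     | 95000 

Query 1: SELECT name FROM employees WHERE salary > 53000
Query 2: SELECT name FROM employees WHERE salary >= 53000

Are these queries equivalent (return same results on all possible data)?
No, not equivalent

Query 1 returns: [('Judy',), ('Alice',)]
Query 2 returns: [('Judy',), ('Bob',), ('Alice',)]

Reason: > vs >= gives different results when salary = 53000 exists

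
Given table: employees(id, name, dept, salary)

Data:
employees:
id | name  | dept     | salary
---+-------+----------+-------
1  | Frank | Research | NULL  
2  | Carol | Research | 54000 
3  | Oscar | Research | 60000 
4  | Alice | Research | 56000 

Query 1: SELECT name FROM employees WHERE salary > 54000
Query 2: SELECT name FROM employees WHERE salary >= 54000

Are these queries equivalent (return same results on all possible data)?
No, not equivalent

Query 1 returns: [('Oscar',), ('Alice',)]
Query 2 returns: [('Carol',), ('Oscar',), ('Alice',)]

Reason: > vs >= gives different results when salary = 54000 exists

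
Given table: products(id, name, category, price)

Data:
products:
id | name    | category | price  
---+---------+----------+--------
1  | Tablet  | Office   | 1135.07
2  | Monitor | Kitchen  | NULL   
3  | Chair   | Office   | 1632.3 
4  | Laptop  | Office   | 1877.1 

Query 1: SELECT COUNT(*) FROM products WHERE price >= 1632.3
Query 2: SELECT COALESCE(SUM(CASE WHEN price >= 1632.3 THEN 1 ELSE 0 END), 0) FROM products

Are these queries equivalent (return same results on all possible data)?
Yes, equivalent

Both queries return: [(2,)]

Reason: COUNT with WHERE vs conditional SUM (COALESCE handles empty-table NULL)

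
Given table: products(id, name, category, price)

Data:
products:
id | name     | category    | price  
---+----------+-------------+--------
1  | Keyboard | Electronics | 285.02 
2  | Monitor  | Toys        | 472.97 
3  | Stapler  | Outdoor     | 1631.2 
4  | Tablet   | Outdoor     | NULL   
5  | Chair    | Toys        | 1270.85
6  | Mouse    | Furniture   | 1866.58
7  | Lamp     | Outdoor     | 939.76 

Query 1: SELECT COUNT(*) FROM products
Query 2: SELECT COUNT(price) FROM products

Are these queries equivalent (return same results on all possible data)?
No, not equivalent

Query 1 returns: [(7,)]
Query 2 returns: [(6,)]

Reason: COUNT(*) includes NULLs, COUNT(column) excludes them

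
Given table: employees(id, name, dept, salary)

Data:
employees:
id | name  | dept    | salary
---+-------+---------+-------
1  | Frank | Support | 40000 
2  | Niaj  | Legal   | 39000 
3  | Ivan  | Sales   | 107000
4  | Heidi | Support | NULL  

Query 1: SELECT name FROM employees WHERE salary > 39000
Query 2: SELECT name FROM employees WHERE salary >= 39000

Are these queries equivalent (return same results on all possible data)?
No, not equivalent

Query 1 returns: [('Frank',), ('Ivan',)]
Query 2 returns: [('Frank',), ('Niaj',), ('Ivan',)]

Reason: > vs >= gives different results when salary = 39000 exists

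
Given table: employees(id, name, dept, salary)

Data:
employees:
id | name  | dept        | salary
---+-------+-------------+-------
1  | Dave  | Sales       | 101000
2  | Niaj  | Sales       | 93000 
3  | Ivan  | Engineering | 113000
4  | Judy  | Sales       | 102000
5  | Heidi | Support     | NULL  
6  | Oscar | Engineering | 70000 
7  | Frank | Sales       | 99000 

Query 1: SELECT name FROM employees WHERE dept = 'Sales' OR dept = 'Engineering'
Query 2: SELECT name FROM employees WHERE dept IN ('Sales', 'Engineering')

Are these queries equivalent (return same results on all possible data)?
Yes, equivalent

Both queries return: [('Dave',), ('Frank',), ('Ivan',), ('Judy',), ('Niaj',), ('Oscar',)]

Reason: OR vs IN are equivalent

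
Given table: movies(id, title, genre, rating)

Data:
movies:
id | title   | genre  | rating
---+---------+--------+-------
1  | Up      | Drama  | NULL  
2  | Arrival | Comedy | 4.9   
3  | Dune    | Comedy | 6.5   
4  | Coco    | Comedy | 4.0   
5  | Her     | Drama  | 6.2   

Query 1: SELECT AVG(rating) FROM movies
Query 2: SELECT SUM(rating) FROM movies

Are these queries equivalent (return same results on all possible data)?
No, not equivalent

Query 1 returns: [(5.4,)]
Query 2 returns: [(21.6,)]

Reason: AVG vs SUM give different aggregate values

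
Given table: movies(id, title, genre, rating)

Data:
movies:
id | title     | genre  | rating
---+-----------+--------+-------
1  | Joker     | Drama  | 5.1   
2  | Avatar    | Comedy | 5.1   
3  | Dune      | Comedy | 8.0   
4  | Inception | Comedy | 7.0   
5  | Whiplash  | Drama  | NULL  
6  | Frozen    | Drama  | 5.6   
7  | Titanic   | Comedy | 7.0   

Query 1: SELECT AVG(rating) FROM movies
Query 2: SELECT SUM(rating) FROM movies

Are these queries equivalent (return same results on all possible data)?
No, not equivalent

Query 1 returns: [(6.3,)]
Query 2 returns: [(37.8,)]

Reason: AVG vs SUM give different aggregate values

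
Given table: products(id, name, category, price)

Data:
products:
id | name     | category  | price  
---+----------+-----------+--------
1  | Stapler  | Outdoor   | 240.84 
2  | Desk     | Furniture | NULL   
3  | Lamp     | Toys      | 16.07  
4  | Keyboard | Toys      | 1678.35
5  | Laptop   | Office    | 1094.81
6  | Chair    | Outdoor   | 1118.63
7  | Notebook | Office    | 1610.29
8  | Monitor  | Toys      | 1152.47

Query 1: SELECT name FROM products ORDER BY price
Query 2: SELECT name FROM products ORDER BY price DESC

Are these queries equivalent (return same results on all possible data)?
No, not equivalent

Query 1 returns: [('Desk',), ('Lamp',), ('Stapler',), ('Laptop',), ('Chair',), ('Monitor',), ('Notebook',), ('Keyboard',)]
Query 2 returns: [('Keyboard',), ('Notebook',), ('Monitor',), ('Chair',), ('Laptop',), ('Stapler',), ('Lamp',), ('Desk',)]

Reason: ASC vs DESC gives opposite ordering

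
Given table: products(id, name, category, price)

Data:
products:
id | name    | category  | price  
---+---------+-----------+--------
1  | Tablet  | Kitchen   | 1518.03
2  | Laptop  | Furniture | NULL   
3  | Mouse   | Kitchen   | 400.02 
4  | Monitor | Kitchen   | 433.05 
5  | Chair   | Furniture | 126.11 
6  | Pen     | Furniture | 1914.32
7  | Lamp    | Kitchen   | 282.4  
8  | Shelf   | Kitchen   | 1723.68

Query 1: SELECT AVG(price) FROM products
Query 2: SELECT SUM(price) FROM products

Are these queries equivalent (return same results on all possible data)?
No, not equivalent

Query 1 returns: [(913.9442857142857,)]
Query 2 returns: [(6397.61,)]

Reason: AVG vs SUM give different aggregate values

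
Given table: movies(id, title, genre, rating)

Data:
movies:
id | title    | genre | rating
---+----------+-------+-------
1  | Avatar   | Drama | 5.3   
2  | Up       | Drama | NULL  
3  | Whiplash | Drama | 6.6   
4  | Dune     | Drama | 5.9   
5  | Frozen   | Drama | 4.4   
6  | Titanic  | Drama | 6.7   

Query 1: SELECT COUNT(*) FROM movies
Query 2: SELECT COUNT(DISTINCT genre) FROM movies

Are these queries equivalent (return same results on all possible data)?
No, not equivalent

Query 1 returns: [(6,)]
Query 2 returns: [(1,)]

Reason: COUNT(*) counts rows, COUNT(DISTINCT genre) counts unique genres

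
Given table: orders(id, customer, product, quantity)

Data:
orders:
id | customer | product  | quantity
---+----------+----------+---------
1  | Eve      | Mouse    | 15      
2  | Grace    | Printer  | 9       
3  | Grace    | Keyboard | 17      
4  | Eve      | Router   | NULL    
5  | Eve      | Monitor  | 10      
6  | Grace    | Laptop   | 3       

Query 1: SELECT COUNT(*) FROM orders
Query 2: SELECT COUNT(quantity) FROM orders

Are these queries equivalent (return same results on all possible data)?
No, not equivalent

Query 1 returns: [(6,)]
Query 2 returns: [(5,)]

Reason: COUNT(*) includes NULLs, COUNT(column) excludes them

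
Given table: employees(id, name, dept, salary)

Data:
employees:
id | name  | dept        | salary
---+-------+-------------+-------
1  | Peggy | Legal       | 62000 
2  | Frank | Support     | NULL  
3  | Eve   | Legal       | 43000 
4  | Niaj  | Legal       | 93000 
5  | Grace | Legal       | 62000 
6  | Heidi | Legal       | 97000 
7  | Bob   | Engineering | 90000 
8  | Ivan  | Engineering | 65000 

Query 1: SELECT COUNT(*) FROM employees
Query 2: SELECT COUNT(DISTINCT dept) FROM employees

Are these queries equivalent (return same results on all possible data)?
No, not equivalent

Query 1 returns: [(8,)]
Query 2 returns: [(3,)]

Reason: COUNT(*) counts rows, COUNT(DISTINCT dept) counts unique depts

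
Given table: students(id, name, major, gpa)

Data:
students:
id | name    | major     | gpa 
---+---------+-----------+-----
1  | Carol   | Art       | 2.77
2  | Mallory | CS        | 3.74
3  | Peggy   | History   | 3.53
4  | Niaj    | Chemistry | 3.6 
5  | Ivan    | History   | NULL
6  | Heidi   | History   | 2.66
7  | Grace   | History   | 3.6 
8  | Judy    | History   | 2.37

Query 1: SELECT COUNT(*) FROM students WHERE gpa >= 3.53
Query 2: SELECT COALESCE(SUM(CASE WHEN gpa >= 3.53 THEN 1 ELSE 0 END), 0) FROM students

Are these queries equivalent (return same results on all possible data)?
Yes, equivalent

Both queries return: [(4,)]

Reason: COUNT with WHERE vs conditional SUM (COALESCE handles empty-table NULL)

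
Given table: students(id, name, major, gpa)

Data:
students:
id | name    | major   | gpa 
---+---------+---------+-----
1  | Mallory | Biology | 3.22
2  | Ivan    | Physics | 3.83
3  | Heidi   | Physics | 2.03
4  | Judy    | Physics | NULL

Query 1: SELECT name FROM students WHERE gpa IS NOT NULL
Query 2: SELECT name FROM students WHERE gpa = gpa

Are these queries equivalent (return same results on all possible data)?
Yes, equivalent

Both queries return: [('Heidi',), ('Ivan',), ('Mallory',)]

Reason: IS NOT NULL vs self-equality (both exclude NULLs)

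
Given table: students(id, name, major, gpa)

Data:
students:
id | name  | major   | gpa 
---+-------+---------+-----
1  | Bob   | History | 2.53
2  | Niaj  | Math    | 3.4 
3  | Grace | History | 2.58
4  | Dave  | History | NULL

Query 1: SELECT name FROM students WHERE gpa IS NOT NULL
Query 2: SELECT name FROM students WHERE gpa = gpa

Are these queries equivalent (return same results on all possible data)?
Yes, equivalent

Both queries return: [('Bob',), ('Grace',), ('Niaj',)]

Reason: IS NOT NULL vs self-equality (both exclude NULLs)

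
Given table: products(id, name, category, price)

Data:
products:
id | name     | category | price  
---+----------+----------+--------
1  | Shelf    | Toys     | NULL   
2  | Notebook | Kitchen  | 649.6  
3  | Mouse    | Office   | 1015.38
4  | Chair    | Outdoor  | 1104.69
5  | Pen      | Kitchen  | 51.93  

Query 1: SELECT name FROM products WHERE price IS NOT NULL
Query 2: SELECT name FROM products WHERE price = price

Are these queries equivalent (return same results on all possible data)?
Yes, equivalent

Both queries return: [('Chair',), ('Mouse',), ('Notebook',), ('Pen',)]

Reason: IS NOT NULL vs self-equality (both exclude NULLs)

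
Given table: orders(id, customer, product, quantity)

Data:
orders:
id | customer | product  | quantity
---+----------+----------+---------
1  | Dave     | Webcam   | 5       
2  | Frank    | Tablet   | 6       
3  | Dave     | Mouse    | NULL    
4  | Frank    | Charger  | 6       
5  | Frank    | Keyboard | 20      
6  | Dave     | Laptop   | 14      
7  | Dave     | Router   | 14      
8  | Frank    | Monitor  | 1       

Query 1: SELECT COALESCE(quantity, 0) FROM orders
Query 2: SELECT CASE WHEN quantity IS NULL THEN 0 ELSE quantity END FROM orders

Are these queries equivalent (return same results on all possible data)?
Yes, equivalent

Both queries return: [(0,), (1,), (5,), (6,), (6,), (14,), (14,), (20,)]

Reason: COALESCE vs CASE for NULL handling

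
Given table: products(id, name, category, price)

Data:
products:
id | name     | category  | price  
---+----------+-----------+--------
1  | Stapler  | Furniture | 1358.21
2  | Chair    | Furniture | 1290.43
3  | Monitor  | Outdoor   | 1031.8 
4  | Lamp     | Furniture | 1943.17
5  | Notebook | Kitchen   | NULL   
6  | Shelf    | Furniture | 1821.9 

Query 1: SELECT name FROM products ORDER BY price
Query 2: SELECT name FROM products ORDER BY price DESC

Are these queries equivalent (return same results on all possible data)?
No, not equivalent

Query 1 returns: [('Notebook',), ('Monitor',), ('Chair',), ('Stapler',), ('Shelf',), ('Lamp',)]
Query 2 returns: [('Lamp',), ('Shelf',), ('Stapler',), ('Chair',), ('Monitor',), ('Notebook',)]

Reason: ASC vs DESC gives opposite ordering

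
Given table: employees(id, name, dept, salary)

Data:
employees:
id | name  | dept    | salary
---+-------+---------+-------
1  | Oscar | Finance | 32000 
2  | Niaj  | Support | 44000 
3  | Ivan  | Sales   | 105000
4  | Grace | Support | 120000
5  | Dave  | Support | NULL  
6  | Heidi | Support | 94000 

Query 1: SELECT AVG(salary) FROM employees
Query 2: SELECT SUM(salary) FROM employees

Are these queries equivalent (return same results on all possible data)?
No, not equivalent

Query 1 returns: [(79000.0,)]
Query 2 returns: [(395000,)]

Reason: AVG vs SUM give different aggregate values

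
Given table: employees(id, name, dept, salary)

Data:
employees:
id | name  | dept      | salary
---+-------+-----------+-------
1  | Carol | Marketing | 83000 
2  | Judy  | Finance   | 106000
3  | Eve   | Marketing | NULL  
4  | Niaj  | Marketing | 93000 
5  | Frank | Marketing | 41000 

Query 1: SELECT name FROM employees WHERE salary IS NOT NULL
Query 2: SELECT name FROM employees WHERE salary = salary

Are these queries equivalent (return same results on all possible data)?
Yes, equivalent

Both queries return: [('Carol',), ('Frank',), ('Judy',), ('Niaj',)]

Reason: IS NOT NULL vs self-equality (both exclude NULLs)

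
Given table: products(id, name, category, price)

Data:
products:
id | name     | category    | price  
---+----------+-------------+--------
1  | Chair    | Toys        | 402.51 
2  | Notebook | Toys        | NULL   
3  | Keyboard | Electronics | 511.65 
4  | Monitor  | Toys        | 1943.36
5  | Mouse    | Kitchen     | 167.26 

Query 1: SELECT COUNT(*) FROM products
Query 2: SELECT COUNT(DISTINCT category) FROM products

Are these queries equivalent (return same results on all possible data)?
No, not equivalent

Query 1 returns: [(5,)]
Query 2 returns: [(3,)]

Reason: COUNT(*) counts rows, COUNT(DISTINCT category) counts unique categorys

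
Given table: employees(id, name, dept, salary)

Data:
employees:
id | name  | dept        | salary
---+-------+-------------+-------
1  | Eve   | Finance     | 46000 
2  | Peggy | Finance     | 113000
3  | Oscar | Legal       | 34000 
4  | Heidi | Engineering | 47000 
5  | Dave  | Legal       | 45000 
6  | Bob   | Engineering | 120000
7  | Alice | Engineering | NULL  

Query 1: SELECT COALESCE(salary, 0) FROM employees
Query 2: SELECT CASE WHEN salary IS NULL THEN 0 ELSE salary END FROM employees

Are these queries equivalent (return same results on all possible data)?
Yes, equivalent

Both queries return: [(0,), (34000,), (45000,), (46000,), (47000,), (113000,), (120000,)]

Reason: COALESCE vs CASE for NULL handling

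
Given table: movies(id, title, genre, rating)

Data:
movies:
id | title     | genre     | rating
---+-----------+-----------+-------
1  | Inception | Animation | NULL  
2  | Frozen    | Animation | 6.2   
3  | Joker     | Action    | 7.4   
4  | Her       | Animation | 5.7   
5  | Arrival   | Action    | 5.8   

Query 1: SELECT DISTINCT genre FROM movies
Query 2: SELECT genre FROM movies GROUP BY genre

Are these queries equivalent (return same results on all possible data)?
Yes, equivalent

Both queries return: [('Action',), ('Animation',)]

Reason: Both get unique genres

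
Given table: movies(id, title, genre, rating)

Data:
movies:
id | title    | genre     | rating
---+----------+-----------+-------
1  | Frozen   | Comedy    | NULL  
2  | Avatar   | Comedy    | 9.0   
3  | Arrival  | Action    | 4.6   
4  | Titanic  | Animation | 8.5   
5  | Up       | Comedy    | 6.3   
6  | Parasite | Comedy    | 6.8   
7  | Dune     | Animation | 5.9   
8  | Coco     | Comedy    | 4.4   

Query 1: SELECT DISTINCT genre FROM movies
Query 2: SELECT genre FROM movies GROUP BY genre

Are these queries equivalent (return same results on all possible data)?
Yes, equivalent

Both queries return: [('Action',), ('Animation',), ('Comedy',)]

Reason: Both get unique genres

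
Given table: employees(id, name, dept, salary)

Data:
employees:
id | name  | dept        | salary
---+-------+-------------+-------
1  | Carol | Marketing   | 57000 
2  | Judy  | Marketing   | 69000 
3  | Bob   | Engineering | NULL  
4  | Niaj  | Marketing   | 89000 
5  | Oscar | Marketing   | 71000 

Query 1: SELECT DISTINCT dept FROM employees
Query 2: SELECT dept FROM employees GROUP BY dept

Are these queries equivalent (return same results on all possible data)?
Yes, equivalent

Both queries return: [('Engineering',), ('Marketing',)]

Reason: Both get unique depts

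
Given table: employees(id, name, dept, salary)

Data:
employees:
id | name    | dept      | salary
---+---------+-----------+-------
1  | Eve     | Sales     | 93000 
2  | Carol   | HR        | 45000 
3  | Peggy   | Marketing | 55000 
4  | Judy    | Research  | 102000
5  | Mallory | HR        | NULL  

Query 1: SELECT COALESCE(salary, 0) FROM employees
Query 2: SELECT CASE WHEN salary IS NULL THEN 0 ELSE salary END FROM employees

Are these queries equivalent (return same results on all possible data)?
Yes, equivalent

Both queries return: [(0,), (45000,), (55000,), (93000,), (102000,)]

Reason: COALESCE vs CASE for NULL handling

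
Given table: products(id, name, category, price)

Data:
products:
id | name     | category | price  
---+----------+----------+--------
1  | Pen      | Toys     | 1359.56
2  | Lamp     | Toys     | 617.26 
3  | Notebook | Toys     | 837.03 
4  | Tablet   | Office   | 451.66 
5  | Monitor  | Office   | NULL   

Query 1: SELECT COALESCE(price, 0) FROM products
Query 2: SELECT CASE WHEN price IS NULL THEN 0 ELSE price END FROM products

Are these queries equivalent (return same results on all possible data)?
Yes, equivalent

Both queries return: [(0,), (451.66,), (617.26,), (837.03,), (1359.56,)]

Reason: COALESCE vs CASE for NULL handling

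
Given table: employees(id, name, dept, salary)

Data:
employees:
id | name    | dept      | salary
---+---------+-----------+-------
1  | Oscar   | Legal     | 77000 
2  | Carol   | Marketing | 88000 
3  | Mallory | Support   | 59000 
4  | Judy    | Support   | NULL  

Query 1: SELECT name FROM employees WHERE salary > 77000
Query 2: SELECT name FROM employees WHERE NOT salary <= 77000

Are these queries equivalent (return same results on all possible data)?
Yes, equivalent

Both queries return: [('Carol',)]

Reason: Both filter salary > 77000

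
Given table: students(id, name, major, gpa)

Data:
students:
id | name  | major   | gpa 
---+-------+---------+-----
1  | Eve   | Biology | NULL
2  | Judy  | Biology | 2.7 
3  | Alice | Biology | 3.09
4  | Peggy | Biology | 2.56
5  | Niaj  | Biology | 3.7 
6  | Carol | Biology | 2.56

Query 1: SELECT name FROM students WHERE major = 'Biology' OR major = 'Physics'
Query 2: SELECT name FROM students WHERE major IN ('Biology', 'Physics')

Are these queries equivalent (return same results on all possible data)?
Yes, equivalent

Both queries return: [('Alice',), ('Carol',), ('Eve',), ('Judy',), ('Niaj',), ('Peggy',)]

Reason: OR vs IN are equivalent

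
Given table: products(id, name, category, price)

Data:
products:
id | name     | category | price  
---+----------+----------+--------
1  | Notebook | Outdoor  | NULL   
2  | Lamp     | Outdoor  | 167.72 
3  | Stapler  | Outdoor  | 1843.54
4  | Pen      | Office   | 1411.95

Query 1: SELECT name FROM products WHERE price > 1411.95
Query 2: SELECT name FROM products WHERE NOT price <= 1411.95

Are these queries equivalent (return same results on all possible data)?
Yes, equivalent

Both queries return: [('Stapler',)]

Reason: Both filter price > 1411.95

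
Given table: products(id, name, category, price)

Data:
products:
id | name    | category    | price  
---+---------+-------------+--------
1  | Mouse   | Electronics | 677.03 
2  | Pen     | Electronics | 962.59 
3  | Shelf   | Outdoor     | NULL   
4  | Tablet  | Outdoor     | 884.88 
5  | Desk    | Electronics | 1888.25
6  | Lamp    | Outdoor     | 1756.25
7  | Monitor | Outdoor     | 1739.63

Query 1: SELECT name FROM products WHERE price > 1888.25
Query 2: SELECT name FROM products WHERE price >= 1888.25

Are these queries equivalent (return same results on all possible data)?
No, not equivalent

Query 1 returns: []
Query 2 returns: [('Desk',)]

Reason: > vs >= gives different results when price = 1888.25 exists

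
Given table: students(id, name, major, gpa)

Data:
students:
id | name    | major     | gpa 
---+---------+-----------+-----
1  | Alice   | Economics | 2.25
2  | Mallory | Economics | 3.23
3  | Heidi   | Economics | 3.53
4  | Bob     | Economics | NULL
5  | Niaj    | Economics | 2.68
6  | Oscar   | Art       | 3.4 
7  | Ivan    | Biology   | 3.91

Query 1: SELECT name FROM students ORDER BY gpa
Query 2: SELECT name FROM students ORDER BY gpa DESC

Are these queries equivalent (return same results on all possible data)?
No, not equivalent

Query 1 returns: [('Bob',), ('Alice',), ('Niaj',), ('Mallory',), ('Oscar',), ('Heidi',), ('Ivan',)]
Query 2 returns: [('Ivan',), ('Heidi',), ('Oscar',), ('Mallory',), ('Niaj',), ('Alice',), ('Bob',)]

Reason: ASC vs DESC gives opposite ordering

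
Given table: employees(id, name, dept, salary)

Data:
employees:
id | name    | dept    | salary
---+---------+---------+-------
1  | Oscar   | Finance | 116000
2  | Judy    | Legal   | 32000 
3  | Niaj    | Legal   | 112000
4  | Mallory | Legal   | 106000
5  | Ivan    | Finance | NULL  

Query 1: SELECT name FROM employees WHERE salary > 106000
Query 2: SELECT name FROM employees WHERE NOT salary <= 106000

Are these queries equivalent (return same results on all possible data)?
Yes, equivalent

Both queries return: [('Niaj',), ('Oscar',)]

Reason: Both filter salary > 106000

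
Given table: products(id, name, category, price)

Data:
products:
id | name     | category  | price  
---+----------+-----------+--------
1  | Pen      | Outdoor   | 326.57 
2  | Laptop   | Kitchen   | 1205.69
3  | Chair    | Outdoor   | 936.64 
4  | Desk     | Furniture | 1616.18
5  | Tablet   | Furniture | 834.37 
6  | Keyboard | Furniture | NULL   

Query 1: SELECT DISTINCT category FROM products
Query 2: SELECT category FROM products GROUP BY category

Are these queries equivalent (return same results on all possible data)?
Yes, equivalent

Both queries return: [('Furniture',), ('Kitchen',), ('Outdoor',)]

Reason: Both get unique categorys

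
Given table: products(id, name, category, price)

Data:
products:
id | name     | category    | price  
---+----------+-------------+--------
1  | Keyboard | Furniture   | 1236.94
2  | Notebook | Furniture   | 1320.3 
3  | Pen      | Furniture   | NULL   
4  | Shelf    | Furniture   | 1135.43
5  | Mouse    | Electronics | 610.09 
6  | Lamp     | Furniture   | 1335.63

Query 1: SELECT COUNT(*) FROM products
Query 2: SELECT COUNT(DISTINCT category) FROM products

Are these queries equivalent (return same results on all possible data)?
No, not equivalent

Query 1 returns: [(6,)]
Query 2 returns: [(2,)]

Reason: COUNT(*) counts rows, COUNT(DISTINCT category) counts unique categorys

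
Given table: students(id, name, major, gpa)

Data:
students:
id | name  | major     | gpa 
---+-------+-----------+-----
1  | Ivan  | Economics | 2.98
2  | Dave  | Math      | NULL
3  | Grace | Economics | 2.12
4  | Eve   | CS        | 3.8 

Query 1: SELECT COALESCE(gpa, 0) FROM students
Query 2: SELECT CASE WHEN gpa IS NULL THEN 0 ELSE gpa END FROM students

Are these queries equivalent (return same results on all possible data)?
Yes, equivalent

Both queries return: [(0,), (2.12,), (2.98,), (3.8,)]

Reason: COALESCE vs CASE for NULL handling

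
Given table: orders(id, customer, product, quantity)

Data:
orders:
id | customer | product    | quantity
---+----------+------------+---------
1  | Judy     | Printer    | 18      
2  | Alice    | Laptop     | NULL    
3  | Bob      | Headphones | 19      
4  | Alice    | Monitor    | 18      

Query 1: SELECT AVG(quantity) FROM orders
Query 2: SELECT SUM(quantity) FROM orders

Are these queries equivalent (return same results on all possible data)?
No, not equivalent

Query 1 returns: [(18.333333333333332,)]
Query 2 returns: [(55,)]

Reason: AVG vs SUM give different aggregate values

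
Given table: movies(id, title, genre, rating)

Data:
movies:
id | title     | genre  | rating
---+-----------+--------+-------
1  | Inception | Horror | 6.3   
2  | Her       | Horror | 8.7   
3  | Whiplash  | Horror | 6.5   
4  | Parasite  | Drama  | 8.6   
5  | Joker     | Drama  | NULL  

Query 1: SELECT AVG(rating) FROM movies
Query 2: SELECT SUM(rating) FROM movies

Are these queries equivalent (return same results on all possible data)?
No, not equivalent

Query 1 returns: [(7.5249999999999995,)]
Query 2 returns: [(30.099999999999998,)]

Reason: AVG vs SUM give different aggregate values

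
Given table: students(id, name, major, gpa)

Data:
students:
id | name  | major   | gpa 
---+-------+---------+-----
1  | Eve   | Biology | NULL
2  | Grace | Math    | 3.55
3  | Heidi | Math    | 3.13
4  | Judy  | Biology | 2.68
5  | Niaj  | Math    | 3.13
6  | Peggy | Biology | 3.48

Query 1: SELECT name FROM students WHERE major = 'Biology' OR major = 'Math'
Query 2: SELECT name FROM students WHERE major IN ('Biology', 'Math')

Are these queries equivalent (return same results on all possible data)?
Yes, equivalent

Both queries return: [('Eve',), ('Grace',), ('Heidi',), ('Judy',), ('Niaj',), ('Peggy',)]

Reason: OR vs IN are equivalent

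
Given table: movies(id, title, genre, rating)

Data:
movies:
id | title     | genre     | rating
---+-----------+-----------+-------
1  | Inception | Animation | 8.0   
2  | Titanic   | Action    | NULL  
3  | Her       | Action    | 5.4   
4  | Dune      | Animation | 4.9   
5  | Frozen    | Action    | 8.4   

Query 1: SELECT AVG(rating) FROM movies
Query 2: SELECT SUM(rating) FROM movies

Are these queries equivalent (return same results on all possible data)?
No, not equivalent

Query 1 returns: [(6.675000000000001,)]
Query 2 returns: [(26.700000000000003,)]

Reason: AVG vs SUM give different aggregate values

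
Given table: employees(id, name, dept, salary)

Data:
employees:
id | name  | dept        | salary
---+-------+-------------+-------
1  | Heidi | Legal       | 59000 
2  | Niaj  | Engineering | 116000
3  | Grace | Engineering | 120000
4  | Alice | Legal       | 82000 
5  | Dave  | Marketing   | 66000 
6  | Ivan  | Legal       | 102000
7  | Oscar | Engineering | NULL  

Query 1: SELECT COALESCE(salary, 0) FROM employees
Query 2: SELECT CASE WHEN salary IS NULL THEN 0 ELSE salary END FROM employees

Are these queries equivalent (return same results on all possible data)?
Yes, equivalent

Both queries return: [(0,), (59000,), (66000,), (82000,), (102000,), (116000,), (120000,)]

Reason: COALESCE vs CASE for NULL handling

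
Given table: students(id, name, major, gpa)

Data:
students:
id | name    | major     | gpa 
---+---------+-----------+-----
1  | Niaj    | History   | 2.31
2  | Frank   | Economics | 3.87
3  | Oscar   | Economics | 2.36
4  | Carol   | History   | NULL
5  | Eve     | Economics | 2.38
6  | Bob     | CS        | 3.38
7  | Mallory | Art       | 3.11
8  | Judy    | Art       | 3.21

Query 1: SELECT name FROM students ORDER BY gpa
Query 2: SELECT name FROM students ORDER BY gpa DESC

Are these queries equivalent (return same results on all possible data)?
No, not equivalent

Query 1 returns: [('Carol',), ('Niaj',), ('Oscar',), ('Eve',), ('Mallory',), ('Judy',), ('Bob',), ('Frank',)]
Query 2 returns: [('Frank',), ('Bob',), ('Judy',), ('Mallory',), ('Eve',), ('Oscar',), ('Niaj',), ('Carol',)]

Reason: ASC vs DESC gives opposite ordering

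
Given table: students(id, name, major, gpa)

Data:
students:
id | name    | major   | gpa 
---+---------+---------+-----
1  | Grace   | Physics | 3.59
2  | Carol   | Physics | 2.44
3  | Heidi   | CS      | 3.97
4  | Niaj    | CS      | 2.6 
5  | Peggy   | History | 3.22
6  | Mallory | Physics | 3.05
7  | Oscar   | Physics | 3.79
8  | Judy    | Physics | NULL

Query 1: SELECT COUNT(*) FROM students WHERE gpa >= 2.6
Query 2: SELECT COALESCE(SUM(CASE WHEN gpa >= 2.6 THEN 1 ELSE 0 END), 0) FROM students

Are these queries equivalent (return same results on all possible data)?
Yes, equivalent

Both queries return: [(6,)]

Reason: COUNT with WHERE vs conditional SUM (COALESCE handles empty-table NULL)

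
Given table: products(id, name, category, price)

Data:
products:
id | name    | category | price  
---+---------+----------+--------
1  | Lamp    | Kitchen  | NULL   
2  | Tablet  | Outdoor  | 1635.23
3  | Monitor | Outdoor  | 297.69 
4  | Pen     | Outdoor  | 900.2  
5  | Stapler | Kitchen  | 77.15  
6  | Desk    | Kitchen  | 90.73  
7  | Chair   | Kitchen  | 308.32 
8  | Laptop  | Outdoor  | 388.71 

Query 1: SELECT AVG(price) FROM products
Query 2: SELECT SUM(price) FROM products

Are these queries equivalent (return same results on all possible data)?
No, not equivalent

Query 1 returns: [(528.2900000000001,)]
Query 2 returns: [(3698.03,)]

Reason: AVG vs SUM give different aggregate values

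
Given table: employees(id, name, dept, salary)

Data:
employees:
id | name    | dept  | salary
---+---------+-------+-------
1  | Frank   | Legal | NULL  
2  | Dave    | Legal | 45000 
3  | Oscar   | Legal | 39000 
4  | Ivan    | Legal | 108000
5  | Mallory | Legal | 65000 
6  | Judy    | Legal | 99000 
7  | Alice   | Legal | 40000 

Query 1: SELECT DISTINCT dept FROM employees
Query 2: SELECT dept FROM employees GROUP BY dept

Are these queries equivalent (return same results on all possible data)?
Yes, equivalent

Both queries return: [('Legal',)]

Reason: Both get unique depts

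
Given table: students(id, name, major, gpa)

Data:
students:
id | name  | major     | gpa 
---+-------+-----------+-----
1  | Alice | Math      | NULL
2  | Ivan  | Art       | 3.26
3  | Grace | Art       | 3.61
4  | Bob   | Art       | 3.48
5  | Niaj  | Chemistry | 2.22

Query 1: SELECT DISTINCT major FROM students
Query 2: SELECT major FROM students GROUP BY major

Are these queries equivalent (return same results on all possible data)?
Yes, equivalent

Both queries return: [('Art',), ('Chemistry',), ('Math',)]

Reason: Both get unique majors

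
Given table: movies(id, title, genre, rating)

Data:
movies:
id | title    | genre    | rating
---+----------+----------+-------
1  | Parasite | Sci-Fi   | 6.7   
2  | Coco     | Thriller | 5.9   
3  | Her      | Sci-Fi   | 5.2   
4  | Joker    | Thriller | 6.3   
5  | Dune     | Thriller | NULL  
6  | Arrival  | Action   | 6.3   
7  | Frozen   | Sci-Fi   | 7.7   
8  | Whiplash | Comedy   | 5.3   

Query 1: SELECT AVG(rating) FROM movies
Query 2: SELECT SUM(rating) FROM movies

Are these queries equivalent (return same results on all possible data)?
No, not equivalent

Query 1 returns: [(6.2,)]
Query 2 returns: [(43.4,)]

Reason: AVG vs SUM give different aggregate values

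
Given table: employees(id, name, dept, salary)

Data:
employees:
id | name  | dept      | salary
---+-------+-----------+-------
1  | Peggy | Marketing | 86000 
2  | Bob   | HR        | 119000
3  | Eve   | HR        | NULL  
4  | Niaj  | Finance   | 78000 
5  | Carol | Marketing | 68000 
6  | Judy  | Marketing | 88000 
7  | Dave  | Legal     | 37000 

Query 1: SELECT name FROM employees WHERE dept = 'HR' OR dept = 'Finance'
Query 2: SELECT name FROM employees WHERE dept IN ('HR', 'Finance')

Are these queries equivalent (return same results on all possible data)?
Yes, equivalent

Both queries return: [('Bob',), ('Eve',), ('Niaj',)]

Reason: OR vs IN are equivalent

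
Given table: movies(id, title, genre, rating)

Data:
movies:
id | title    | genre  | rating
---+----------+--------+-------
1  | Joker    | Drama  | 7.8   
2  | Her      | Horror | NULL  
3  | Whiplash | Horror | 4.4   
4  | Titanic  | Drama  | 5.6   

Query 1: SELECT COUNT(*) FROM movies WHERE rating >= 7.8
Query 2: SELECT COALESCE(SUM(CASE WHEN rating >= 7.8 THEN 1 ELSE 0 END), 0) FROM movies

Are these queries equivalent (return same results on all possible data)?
Yes, equivalent

Both queries return: [(1,)]

Reason: COUNT with WHERE vs conditional SUM (COALESCE handles empty-table NULL)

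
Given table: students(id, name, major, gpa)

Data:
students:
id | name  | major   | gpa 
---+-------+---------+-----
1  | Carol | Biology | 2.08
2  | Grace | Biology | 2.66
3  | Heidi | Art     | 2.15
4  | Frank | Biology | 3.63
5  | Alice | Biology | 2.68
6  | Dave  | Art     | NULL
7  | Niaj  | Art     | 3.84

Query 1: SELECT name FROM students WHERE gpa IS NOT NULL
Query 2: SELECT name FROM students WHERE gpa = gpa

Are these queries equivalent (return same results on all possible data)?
Yes, equivalent

Both queries return: [('Alice',), ('Carol',), ('Frank',), ('Grace',), ('Heidi',), ('Niaj',)]

Reason: IS NOT NULL vs self-equality (both exclude NULLs)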